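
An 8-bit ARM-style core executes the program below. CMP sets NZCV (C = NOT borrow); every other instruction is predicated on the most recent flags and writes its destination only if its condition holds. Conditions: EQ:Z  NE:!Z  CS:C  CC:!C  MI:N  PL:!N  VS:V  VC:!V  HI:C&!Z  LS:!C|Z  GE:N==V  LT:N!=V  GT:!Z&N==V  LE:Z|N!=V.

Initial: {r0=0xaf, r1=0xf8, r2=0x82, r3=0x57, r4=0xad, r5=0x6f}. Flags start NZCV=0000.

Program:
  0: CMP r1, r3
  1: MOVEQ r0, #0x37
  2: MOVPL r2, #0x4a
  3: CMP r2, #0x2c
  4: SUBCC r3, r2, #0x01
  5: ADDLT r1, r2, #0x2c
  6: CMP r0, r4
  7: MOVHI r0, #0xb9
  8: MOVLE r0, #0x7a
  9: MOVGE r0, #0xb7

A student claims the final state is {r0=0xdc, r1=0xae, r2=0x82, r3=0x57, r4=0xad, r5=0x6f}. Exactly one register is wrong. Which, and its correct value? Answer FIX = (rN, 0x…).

0: ✓ CMP  NZCV=1010
1: · MOVEQ
2: · MOVPL
3: ✓ CMP  NZCV=0011
4: · SUBCC
5: ✓ ADDLT  r1←0xae
6: ✓ CMP  NZCV=0010
7: ✓ MOVHI  r0←0xb9
8: · MOVLE
9: ✓ MOVGE  r0←0xb7

FIX = (r0, 0xb7)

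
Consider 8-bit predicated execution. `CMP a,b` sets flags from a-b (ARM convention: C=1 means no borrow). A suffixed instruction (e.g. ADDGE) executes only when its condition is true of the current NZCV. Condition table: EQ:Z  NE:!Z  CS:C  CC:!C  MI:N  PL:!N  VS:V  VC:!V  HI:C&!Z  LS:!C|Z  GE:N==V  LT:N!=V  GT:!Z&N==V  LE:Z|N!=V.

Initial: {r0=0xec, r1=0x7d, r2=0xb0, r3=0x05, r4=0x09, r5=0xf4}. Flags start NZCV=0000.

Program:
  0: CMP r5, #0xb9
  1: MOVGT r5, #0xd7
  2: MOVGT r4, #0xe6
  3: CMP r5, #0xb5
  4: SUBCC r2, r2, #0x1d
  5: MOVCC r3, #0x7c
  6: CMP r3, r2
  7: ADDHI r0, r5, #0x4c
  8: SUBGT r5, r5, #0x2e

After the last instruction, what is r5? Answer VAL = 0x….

VAL = 0xa9

0: ✓ CMP  NZCV=0010
1: ✓ MOVGT  r5←0xd7
2: ✓ MOVGT  r4←0xe6
3: ✓ CMP  NZCV=0010
4: · SUBCC
5: · MOVCC
6: ✓ CMP  NZCV=0000
7: · ADDHI
8: ✓ SUBGT  r5←0xa9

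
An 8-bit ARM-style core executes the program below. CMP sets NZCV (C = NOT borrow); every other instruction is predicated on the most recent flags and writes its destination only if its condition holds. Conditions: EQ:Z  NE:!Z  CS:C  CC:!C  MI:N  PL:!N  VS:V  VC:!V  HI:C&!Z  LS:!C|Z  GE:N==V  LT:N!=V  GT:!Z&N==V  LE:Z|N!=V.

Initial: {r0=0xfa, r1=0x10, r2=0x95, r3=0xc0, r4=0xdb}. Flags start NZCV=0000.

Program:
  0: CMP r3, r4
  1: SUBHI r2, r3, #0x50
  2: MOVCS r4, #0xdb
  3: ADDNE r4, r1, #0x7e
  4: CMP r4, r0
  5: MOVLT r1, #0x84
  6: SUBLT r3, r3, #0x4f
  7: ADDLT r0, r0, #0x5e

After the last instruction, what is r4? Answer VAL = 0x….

VAL = 0x8e

0: ✓ CMP  NZCV=1000
1: · SUBHI
2: · MOVCS
3: ✓ ADDNE  r4←0x8e
4: ✓ CMP  NZCV=1000
5: ✓ MOVLT  r1←0x84
6: ✓ SUBLT  r3←0x71
7: ✓ ADDLT  r0←0x58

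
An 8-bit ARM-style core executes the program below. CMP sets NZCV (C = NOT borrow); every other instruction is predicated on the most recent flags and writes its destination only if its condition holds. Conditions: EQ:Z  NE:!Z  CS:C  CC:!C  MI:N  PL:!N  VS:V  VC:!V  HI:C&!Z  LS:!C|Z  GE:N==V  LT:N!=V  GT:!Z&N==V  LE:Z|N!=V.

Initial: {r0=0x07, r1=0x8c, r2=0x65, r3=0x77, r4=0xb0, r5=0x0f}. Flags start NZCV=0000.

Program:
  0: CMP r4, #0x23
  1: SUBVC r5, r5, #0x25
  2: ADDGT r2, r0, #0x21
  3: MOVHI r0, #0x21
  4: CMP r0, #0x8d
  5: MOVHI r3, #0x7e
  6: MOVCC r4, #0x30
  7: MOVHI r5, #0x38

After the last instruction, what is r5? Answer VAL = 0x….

0: ✓ CMP  NZCV=1010
1: ✓ SUBVC  r5←0xea
2: · ADDGT
3: ✓ MOVHI  r0←0x21
4: ✓ CMP  NZCV=1001
5: · MOVHI
6: ✓ MOVCC  r4←0x30
7: · MOVHI

VAL = 0xea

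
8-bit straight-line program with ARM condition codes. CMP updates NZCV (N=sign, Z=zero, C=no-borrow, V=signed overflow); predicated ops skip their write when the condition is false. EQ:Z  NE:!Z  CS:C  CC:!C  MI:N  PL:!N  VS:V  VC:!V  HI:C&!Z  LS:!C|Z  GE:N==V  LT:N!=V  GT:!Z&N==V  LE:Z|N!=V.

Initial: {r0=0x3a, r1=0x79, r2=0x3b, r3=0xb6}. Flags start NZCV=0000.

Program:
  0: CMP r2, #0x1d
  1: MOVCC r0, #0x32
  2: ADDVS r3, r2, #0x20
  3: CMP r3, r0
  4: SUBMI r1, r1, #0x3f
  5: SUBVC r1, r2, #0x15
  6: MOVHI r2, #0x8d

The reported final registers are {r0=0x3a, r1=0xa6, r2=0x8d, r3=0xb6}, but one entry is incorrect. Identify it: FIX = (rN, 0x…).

FIX = (r1, 0x79)

[0] flags=0010 → (cmp)
[1] flags=0010 CC?F → skip
[2] flags=0010 VS?F → skip
[3] flags=0011 → (cmp)
[4] flags=0011 MI?F → skip
[5] flags=0011 VC?F → skip
[6] flags=0011 HI?T → r2=0x8d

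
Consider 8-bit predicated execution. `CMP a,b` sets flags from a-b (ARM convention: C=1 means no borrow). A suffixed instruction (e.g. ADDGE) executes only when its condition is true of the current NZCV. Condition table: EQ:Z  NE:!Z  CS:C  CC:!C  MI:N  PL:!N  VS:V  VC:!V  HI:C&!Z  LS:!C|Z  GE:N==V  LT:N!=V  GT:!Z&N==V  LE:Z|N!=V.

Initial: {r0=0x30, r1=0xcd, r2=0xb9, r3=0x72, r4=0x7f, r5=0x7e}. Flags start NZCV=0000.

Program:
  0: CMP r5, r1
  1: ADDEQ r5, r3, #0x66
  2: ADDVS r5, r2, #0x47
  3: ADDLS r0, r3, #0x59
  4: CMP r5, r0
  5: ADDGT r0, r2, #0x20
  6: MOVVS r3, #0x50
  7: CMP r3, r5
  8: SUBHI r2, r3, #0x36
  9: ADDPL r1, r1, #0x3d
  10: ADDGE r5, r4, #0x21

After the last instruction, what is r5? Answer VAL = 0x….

VAL = 0xa0

0: ✓ CMP  NZCV=1001
1: · ADDEQ
2: ✓ ADDVS  r5←0x00
3: ✓ ADDLS  r0←0xcb
4: ✓ CMP  NZCV=0000
5: ✓ ADDGT  r0←0xd9
6: · MOVVS
7: ✓ CMP  NZCV=0010
8: ✓ SUBHI  r2←0x3c
9: ✓ ADDPL  r1←0x0a
10: ✓ ADDGE  r5←0xa0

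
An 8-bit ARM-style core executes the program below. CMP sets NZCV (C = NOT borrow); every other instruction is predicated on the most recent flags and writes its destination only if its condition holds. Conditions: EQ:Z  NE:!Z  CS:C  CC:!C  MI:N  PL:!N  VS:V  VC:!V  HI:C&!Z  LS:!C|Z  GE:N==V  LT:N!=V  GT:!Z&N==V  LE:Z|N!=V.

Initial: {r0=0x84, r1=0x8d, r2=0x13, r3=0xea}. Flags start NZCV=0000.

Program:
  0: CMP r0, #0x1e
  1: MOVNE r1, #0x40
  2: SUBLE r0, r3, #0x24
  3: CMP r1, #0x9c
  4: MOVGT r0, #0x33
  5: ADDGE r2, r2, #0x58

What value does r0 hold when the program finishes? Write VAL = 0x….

0: ✓ CMP  NZCV=0011
1: ✓ MOVNE  r1←0x40
2: ✓ SUBLE  r0←0xc6
3: ✓ CMP  NZCV=1001
4: ✓ MOVGT  r0←0x33
5: ✓ ADDGE  r2←0x6b

VAL = 0x33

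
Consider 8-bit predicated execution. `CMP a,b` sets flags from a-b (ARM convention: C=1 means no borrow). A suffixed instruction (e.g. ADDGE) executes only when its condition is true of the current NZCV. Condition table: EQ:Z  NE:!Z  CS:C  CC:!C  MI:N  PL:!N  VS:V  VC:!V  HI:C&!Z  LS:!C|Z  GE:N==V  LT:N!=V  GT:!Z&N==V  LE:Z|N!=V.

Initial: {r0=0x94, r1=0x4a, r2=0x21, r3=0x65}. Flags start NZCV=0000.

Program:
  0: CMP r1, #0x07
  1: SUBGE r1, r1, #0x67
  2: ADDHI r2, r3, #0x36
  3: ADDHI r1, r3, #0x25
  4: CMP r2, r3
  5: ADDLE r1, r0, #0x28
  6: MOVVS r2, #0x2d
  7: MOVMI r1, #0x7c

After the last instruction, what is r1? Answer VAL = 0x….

[0] flags=0010 → (cmp)
[1] flags=0010 GE?T → r1=0xe3
[2] flags=0010 HI?T → r2=0x9b
[3] flags=0010 HI?T → r1=0x8a
[4] flags=0011 → (cmp)
[5] flags=0011 LE?T → r1=0xbc
[6] flags=0011 VS?T → r2=0x2d
[7] flags=0011 MI?F → skip

VAL = 0xbc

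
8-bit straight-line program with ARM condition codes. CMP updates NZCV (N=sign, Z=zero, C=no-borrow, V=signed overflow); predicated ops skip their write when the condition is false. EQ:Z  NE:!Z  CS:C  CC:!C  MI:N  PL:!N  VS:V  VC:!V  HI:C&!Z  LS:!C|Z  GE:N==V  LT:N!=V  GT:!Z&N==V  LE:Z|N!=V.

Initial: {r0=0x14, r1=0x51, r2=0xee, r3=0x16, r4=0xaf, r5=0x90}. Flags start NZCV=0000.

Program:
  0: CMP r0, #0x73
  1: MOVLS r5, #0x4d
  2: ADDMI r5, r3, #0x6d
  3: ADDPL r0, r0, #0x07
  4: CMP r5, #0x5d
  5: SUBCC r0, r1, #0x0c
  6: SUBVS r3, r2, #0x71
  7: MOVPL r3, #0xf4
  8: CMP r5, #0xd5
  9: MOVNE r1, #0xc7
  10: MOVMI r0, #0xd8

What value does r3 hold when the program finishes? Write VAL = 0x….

[0] flags=1000 → (cmp)
[1] flags=1000 LS?T → r5=0x4d
[2] flags=1000 MI?T → r5=0x83
[3] flags=1000 PL?F → skip
[4] flags=0011 → (cmp)
[5] flags=0011 CC?F → skip
[6] flags=0011 VS?T → r3=0x7d
[7] flags=0011 PL?T → r3=0xf4
[8] flags=1000 → (cmp)
[9] flags=1000 NE?T → r1=0xc7
[10] flags=1000 MI?T → r0=0xd8

VAL = 0xf4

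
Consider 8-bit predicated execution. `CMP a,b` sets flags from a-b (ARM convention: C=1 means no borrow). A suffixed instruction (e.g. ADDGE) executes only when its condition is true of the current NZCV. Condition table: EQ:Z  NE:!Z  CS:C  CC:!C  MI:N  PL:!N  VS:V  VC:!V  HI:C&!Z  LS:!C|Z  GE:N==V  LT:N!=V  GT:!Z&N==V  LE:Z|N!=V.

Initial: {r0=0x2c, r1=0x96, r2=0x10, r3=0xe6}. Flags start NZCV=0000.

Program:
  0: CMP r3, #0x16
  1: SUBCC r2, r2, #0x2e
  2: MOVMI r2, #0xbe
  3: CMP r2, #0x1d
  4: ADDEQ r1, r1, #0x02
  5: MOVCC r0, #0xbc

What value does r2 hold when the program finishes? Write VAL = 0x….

VAL = 0xbe

0: ✓ CMP  NZCV=1010
1: · SUBCC
2: ✓ MOVMI  r2←0xbe
3: ✓ CMP  NZCV=1010
4: · ADDEQ
5: · MOVCC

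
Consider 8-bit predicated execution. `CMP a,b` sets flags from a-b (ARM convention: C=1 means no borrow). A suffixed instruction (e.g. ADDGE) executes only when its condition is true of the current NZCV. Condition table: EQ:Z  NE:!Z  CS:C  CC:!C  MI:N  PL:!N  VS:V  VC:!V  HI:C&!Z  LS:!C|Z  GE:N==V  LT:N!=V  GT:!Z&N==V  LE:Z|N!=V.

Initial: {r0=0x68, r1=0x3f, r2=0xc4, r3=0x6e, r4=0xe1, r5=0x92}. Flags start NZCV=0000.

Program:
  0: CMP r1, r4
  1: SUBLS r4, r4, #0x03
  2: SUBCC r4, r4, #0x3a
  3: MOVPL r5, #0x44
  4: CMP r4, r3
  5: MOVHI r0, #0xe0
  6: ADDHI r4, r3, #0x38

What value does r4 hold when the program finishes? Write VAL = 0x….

VAL = 0xa6

[0] flags=0000 → (cmp)
[1] flags=0000 LS?T → r4=0xde
[2] flags=0000 CC?T → r4=0xa4
[3] flags=0000 PL?T → r5=0x44
[4] flags=0011 → (cmp)
[5] flags=0011 HI?T → r0=0xe0
[6] flags=0011 HI?T → r4=0xa6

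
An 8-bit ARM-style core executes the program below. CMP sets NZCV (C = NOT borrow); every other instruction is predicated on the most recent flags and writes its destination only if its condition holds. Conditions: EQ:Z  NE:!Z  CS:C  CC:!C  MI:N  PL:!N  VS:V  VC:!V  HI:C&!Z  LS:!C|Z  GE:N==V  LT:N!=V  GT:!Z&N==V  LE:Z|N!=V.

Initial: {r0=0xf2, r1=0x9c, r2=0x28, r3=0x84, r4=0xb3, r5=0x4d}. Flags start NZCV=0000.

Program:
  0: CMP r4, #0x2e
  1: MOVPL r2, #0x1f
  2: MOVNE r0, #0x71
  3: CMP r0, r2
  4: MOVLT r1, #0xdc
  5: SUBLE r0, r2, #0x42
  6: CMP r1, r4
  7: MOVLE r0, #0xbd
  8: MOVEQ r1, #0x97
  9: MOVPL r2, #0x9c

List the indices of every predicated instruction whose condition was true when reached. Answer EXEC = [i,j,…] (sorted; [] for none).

[0] flags=1010 → (cmp)
[1] flags=1010 PL?F → skip
[2] flags=1010 NE?T → r0=0x71
[3] flags=0010 → (cmp)
[4] flags=0010 LT?F → skip
[5] flags=0010 LE?F → skip
[6] flags=1000 → (cmp)
[7] flags=1000 LE?T → r0=0xbd
[8] flags=1000 EQ?F → skip
[9] flags=1000 PL?F → skip

EXEC = [2,7]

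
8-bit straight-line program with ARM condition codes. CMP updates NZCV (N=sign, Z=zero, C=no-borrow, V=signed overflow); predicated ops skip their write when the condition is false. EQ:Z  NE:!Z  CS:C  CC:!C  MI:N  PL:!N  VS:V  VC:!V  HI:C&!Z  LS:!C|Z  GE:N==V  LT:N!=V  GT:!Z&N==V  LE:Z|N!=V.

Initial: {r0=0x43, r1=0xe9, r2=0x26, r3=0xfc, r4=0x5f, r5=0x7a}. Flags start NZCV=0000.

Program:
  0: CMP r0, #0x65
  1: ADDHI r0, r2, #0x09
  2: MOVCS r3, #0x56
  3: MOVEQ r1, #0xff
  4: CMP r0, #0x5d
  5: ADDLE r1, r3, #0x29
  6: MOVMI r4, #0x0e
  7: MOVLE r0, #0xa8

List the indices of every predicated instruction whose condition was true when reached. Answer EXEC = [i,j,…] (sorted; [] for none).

[0] flags=1000 → (cmp)
[1] flags=1000 HI?F → skip
[2] flags=1000 CS?F → skip
[3] flags=1000 EQ?F → skip
[4] flags=1000 → (cmp)
[5] flags=1000 LE?T → r1=0x25
[6] flags=1000 MI?T → r4=0x0e
[7] flags=1000 LE?T → r0=0xa8

EXEC = [5,6,7]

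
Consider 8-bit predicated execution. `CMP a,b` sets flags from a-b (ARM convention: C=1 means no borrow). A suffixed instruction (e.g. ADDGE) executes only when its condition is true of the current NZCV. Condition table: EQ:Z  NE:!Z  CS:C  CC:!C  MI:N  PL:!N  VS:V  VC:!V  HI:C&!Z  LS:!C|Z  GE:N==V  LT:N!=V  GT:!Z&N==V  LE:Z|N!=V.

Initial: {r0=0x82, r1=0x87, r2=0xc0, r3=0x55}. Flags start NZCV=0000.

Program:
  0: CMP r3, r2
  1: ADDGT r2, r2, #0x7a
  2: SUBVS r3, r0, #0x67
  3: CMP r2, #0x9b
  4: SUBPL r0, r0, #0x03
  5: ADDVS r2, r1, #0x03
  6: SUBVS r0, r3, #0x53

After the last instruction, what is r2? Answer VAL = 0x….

VAL = 0x8a

0: ✓ CMP  NZCV=1001
1: ✓ ADDGT  r2←0x3a
2: ✓ SUBVS  r3←0x1b
3: ✓ CMP  NZCV=1001
4: · SUBPL
5: ✓ ADDVS  r2←0x8a
6: ✓ SUBVS  r0←0xc8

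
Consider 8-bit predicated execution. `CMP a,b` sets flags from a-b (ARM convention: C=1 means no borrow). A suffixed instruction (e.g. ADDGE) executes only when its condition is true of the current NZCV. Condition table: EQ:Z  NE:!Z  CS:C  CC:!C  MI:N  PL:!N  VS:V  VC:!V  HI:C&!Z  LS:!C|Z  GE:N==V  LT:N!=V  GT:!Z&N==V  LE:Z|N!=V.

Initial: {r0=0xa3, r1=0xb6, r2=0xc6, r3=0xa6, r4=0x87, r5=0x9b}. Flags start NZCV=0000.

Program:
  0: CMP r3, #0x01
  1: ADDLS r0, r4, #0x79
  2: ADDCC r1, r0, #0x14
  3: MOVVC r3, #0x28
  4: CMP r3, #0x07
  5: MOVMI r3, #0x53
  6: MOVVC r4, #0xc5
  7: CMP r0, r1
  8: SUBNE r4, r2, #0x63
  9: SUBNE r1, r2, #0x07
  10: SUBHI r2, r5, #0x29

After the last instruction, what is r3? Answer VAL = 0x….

[0] flags=1010 → (cmp)
[1] flags=1010 LS?F → skip
[2] flags=1010 CC?F → skip
[3] flags=1010 VC?T → r3=0x28
[4] flags=0010 → (cmp)
[5] flags=0010 MI?F → skip
[6] flags=0010 VC?T → r4=0xc5
[7] flags=1000 → (cmp)
[8] flags=1000 NE?T → r4=0x63
[9] flags=1000 NE?T → r1=0xbf
[10] flags=1000 HI?F → skip

VAL = 0x28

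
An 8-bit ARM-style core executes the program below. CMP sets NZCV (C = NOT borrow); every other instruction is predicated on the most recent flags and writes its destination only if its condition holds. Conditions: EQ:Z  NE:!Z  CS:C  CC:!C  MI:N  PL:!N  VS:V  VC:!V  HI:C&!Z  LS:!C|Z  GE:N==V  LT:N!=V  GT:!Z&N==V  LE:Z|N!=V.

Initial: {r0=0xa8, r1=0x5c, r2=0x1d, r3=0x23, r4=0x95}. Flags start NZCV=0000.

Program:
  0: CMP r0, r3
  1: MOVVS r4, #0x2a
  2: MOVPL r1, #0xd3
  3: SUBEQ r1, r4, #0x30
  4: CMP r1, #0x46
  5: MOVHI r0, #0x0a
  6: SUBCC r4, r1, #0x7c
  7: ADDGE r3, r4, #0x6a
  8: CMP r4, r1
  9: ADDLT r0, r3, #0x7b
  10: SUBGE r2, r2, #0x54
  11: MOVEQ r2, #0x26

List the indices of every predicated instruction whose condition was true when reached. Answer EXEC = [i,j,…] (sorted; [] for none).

[0] flags=1010 → (cmp)
[1] flags=1010 VS?F → skip
[2] flags=1010 PL?F → skip
[3] flags=1010 EQ?F → skip
[4] flags=0010 → (cmp)
[5] flags=0010 HI?T → r0=0x0a
[6] flags=0010 CC?F → skip
[7] flags=0010 GE?T → r3=0xff
[8] flags=0011 → (cmp)
[9] flags=0011 LT?T → r0=0x7a
[10] flags=0011 GE?F → skip
[11] flags=0011 EQ?F → skip

EXEC = [5,7,9]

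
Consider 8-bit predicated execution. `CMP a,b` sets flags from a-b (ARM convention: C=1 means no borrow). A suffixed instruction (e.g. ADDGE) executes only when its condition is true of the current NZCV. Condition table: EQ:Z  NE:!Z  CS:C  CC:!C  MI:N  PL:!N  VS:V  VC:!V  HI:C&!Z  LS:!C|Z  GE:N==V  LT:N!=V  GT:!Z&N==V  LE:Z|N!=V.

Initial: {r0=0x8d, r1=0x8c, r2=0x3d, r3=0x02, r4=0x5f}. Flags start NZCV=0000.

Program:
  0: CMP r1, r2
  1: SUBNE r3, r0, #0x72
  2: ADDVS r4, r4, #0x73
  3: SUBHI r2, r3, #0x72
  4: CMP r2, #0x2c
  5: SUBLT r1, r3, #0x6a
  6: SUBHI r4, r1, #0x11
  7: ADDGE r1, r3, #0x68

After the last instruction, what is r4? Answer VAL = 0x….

VAL = 0xa0

[0] flags=0011 → (cmp)
[1] flags=0011 NE?T → r3=0x1b
[2] flags=0011 VS?T → r4=0xd2
[3] flags=0011 HI?T → r2=0xa9
[4] flags=0011 → (cmp)
[5] flags=0011 LT?T → r1=0xb1
[6] flags=0011 HI?T → r4=0xa0
[7] flags=0011 GE?F → skip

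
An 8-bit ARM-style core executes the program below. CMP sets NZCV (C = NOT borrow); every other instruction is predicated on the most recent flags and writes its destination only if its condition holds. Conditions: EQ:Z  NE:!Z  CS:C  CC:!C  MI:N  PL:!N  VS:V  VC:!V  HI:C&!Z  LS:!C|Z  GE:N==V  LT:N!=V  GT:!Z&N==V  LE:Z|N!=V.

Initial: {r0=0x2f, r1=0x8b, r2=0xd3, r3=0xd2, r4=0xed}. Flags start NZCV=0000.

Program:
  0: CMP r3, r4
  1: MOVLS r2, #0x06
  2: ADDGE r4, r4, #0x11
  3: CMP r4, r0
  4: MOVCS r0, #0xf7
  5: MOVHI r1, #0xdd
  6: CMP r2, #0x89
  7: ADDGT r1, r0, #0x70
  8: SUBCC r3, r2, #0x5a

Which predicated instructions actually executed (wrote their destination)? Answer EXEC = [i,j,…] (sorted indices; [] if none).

0: ✓ CMP  NZCV=1000
1: ✓ MOVLS  r2←0x06
2: · ADDGE
3: ✓ CMP  NZCV=1010
4: ✓ MOVCS  r0←0xf7
5: ✓ MOVHI  r1←0xdd
6: ✓ CMP  NZCV=0000
7: ✓ ADDGT  r1←0x67
8: ✓ SUBCC  r3←0xac

EXEC = [1,4,5,7,8]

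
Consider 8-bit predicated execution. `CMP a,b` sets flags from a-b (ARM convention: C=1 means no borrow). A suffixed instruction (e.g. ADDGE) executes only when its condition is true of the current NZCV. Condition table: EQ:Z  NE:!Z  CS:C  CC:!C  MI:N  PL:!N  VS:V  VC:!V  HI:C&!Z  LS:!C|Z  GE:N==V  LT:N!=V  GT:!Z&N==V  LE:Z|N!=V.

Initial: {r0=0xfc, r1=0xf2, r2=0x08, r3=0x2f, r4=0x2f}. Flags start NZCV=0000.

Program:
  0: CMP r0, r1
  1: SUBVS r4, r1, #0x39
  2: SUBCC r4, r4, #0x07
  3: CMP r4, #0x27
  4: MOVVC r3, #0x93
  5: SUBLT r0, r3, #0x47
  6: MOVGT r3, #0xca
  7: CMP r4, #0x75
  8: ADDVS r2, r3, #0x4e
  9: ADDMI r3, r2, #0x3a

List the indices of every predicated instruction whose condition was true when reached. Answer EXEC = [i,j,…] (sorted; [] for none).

0: ✓ CMP  NZCV=0010
1: · SUBVS
2: · SUBCC
3: ✓ CMP  NZCV=0010
4: ✓ MOVVC  r3←0x93
5: · SUBLT
6: ✓ MOVGT  r3←0xca
7: ✓ CMP  NZCV=1000
8: · ADDVS
9: ✓ ADDMI  r3←0x42

EXEC = [4,6,9]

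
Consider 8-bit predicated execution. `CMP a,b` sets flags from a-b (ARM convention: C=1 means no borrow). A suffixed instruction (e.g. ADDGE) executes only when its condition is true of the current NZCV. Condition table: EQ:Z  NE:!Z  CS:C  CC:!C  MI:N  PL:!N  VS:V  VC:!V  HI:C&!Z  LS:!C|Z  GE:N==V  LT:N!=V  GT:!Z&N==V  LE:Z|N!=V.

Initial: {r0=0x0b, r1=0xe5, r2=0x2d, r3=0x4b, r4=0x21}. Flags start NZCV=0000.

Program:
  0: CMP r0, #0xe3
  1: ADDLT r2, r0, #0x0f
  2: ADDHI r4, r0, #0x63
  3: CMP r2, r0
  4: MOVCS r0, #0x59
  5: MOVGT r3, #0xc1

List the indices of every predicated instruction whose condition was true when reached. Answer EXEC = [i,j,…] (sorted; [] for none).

[0] flags=0000 → (cmp)
[1] flags=0000 LT?F → skip
[2] flags=0000 HI?F → skip
[3] flags=0010 → (cmp)
[4] flags=0010 CS?T → r0=0x59
[5] flags=0010 GT?T → r3=0xc1

EXEC = [4,5]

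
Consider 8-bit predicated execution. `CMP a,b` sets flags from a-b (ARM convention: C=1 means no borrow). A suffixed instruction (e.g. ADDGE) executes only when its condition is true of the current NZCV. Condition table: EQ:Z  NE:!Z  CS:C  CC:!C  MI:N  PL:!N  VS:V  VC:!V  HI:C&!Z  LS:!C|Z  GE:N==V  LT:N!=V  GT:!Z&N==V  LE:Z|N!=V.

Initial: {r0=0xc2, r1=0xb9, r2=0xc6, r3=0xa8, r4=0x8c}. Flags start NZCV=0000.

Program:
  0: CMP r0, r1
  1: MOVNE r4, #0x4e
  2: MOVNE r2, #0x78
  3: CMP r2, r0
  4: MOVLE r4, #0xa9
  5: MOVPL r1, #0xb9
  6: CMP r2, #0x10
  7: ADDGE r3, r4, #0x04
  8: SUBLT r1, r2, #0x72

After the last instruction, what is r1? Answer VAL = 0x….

VAL = 0xb9

0: ✓ CMP  NZCV=0010
1: ✓ MOVNE  r4←0x4e
2: ✓ MOVNE  r2←0x78
3: ✓ CMP  NZCV=1001
4: · MOVLE
5: · MOVPL
6: ✓ CMP  NZCV=0010
7: ✓ ADDGE  r3←0x52
8: · SUBLT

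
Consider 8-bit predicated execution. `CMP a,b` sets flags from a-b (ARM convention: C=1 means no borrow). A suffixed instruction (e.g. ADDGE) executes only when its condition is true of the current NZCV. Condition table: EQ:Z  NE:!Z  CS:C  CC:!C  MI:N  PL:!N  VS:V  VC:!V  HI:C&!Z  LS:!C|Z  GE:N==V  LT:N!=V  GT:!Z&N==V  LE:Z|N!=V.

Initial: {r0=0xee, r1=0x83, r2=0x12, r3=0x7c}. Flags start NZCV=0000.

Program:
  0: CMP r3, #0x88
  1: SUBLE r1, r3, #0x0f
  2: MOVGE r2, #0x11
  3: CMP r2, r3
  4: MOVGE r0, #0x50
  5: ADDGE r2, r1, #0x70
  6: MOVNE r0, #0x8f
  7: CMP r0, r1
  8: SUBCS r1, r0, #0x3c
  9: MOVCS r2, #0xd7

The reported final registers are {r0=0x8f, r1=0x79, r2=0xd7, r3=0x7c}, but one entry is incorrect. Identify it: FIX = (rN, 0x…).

[0] flags=1001 → (cmp)
[1] flags=1001 LE?F → skip
[2] flags=1001 GE?T → r2=0x11
[3] flags=1000 → (cmp)
[4] flags=1000 GE?F → skip
[5] flags=1000 GE?F → skip
[6] flags=1000 NE?T → r0=0x8f
[7] flags=0010 → (cmp)
[8] flags=0010 CS?T → r1=0x53
[9] flags=0010 CS?T → r2=0xd7

FIX = (r1, 0x53)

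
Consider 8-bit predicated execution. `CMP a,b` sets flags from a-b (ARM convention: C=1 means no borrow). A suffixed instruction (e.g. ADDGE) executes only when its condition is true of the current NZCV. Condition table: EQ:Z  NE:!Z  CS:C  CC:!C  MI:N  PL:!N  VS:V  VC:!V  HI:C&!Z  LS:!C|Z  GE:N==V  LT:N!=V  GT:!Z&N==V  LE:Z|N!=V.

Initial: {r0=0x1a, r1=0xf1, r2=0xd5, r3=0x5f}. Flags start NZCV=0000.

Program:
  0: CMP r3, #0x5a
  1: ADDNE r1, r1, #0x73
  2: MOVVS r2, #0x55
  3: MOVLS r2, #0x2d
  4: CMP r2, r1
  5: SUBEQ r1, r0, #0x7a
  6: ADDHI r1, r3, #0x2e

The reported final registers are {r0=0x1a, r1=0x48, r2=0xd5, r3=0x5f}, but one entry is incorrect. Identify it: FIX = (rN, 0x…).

FIX = (r1, 0x8d)

[0] flags=0010 → (cmp)
[1] flags=0010 NE?T → r1=0x64
[2] flags=0010 VS?F → skip
[3] flags=0010 LS?F → skip
[4] flags=0011 → (cmp)
[5] flags=0011 EQ?F → skip
[6] flags=0011 HI?T → r1=0x8d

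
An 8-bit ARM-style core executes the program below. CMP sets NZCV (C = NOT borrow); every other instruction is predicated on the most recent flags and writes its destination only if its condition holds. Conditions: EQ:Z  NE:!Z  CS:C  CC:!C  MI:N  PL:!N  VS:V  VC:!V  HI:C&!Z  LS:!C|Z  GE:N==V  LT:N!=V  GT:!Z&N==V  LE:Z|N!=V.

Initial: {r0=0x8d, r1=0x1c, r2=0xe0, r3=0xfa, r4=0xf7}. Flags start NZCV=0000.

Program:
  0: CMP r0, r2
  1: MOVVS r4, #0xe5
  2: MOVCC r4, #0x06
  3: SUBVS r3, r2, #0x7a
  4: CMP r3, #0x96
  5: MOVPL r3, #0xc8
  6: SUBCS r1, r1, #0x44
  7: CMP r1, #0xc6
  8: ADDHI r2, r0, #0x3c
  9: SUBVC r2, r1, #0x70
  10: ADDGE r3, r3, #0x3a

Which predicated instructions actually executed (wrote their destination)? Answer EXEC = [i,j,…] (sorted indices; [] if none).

0: ✓ CMP  NZCV=1000
1: · MOVVS
2: ✓ MOVCC  r4←0x06
3: · SUBVS
4: ✓ CMP  NZCV=0010
5: ✓ MOVPL  r3←0xc8
6: ✓ SUBCS  r1←0xd8
7: ✓ CMP  NZCV=0010
8: ✓ ADDHI  r2←0xc9
9: ✓ SUBVC  r2←0x68
10: ✓ ADDGE  r3←0x02

EXEC = [2,5,6,8,9,10]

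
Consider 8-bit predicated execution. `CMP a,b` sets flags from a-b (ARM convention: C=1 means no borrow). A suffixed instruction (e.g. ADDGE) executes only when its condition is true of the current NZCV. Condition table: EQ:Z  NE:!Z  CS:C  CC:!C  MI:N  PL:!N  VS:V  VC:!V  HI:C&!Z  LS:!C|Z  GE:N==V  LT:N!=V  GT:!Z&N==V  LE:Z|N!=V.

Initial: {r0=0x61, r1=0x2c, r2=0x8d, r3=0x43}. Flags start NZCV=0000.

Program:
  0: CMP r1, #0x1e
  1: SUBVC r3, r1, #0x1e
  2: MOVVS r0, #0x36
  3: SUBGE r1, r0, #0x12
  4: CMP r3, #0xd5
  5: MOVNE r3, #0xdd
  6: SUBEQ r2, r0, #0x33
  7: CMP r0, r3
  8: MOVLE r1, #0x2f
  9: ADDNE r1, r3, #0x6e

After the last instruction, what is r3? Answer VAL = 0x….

[0] flags=0010 → (cmp)
[1] flags=0010 VC?T → r3=0x0e
[2] flags=0010 VS?F → skip
[3] flags=0010 GE?T → r1=0x4f
[4] flags=0000 → (cmp)
[5] flags=0000 NE?T → r3=0xdd
[6] flags=0000 EQ?F → skip
[7] flags=1001 → (cmp)
[8] flags=1001 LE?F → skip
[9] flags=1001 NE?T → r1=0x4b

VAL = 0xdd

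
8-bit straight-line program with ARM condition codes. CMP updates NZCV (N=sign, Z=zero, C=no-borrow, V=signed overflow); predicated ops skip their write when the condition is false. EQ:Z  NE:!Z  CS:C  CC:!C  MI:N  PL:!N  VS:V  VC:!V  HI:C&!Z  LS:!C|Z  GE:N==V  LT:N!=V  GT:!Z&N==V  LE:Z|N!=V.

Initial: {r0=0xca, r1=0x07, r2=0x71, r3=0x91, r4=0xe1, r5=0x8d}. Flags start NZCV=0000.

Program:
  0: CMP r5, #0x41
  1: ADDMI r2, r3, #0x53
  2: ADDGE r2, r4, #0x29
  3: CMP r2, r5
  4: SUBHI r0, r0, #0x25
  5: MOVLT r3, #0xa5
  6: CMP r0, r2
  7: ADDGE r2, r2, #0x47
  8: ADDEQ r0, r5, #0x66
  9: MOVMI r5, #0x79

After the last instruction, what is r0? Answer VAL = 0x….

VAL = 0xca

0: ✓ CMP  NZCV=0011
1: · ADDMI
2: · ADDGE
3: ✓ CMP  NZCV=1001
4: · SUBHI
5: · MOVLT
6: ✓ CMP  NZCV=0011
7: · ADDGE
8: · ADDEQ
9: · MOVMI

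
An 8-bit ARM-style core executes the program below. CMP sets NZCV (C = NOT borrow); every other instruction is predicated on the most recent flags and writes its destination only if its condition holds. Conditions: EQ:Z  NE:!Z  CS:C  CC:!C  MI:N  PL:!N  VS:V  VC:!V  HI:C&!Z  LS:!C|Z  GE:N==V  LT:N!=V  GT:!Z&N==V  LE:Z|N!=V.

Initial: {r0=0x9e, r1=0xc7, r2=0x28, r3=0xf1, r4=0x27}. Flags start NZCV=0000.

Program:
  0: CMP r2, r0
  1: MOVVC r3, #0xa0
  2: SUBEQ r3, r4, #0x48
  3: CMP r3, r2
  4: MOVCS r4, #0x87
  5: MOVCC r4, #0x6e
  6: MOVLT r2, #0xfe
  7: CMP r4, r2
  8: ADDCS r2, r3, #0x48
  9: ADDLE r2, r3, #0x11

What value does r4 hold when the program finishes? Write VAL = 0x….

0: ✓ CMP  NZCV=1001
1: · MOVVC
2: · SUBEQ
3: ✓ CMP  NZCV=1010
4: ✓ MOVCS  r4←0x87
5: · MOVCC
6: ✓ MOVLT  r2←0xfe
7: ✓ CMP  NZCV=1000
8: · ADDCS
9: ✓ ADDLE  r2←0x02

VAL = 0x87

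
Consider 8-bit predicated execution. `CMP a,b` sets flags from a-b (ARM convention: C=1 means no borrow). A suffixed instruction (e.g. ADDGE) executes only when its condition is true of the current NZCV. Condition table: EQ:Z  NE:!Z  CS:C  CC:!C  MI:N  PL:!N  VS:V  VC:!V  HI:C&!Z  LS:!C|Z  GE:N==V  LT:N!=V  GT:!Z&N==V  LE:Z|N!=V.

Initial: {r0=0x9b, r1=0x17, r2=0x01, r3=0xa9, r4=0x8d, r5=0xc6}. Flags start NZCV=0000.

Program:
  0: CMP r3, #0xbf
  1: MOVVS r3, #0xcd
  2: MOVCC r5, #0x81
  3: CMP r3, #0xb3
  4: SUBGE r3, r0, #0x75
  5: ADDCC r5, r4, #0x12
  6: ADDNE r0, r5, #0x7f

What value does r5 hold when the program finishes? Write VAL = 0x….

VAL = 0x9f

0: ✓ CMP  NZCV=1000
1: · MOVVS
2: ✓ MOVCC  r5←0x81
3: ✓ CMP  NZCV=1000
4: · SUBGE
5: ✓ ADDCC  r5←0x9f
6: ✓ ADDNE  r0←0x1e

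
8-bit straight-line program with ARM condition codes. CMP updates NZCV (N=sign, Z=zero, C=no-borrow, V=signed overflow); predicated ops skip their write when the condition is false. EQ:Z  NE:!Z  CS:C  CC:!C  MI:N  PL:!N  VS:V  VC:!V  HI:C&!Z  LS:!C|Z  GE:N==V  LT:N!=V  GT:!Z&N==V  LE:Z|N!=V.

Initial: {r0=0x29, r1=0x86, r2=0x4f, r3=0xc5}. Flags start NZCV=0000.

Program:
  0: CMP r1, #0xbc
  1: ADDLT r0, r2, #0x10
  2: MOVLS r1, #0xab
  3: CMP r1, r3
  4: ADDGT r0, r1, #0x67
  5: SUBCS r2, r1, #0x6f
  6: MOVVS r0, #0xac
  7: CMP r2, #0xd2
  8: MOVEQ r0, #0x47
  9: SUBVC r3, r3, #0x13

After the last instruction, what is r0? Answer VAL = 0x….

VAL = 0x5f

0: ✓ CMP  NZCV=1000
1: ✓ ADDLT  r0←0x5f
2: ✓ MOVLS  r1←0xab
3: ✓ CMP  NZCV=1000
4: · ADDGT
5: · SUBCS
6: · MOVVS
7: ✓ CMP  NZCV=0000
8: · MOVEQ
9: ✓ SUBVC  r3←0xb2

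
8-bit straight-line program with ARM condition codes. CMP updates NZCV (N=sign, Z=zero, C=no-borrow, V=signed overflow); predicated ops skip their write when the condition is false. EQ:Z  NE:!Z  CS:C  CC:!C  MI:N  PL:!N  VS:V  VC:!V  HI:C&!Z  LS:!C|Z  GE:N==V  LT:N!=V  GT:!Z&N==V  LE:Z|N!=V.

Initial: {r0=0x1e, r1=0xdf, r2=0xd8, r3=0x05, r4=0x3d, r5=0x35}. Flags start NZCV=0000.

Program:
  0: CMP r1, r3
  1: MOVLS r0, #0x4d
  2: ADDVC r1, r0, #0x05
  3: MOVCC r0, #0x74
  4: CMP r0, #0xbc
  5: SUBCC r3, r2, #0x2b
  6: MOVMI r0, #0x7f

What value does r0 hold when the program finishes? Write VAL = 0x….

[0] flags=1010 → (cmp)
[1] flags=1010 LS?F → skip
[2] flags=1010 VC?T → r1=0x23
[3] flags=1010 CC?F → skip
[4] flags=0000 → (cmp)
[5] flags=0000 CC?T → r3=0xad
[6] flags=0000 MI?F → skip

VAL = 0x1e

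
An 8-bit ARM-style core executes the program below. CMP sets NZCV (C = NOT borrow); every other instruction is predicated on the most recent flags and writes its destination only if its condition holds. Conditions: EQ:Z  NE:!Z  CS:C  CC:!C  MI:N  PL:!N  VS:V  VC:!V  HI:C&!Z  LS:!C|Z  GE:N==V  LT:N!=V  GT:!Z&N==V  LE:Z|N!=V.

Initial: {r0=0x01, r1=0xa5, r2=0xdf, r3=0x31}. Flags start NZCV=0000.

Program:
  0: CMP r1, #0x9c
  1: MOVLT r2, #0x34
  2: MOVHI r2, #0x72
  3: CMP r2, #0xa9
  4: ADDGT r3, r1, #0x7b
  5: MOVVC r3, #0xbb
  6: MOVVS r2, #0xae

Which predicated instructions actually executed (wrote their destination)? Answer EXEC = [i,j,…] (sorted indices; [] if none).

0: ✓ CMP  NZCV=0010
1: · MOVLT
2: ✓ MOVHI  r2←0x72
3: ✓ CMP  NZCV=1001
4: ✓ ADDGT  r3←0x20
5: · MOVVC
6: ✓ MOVVS  r2←0xae

EXEC = [2,4,6]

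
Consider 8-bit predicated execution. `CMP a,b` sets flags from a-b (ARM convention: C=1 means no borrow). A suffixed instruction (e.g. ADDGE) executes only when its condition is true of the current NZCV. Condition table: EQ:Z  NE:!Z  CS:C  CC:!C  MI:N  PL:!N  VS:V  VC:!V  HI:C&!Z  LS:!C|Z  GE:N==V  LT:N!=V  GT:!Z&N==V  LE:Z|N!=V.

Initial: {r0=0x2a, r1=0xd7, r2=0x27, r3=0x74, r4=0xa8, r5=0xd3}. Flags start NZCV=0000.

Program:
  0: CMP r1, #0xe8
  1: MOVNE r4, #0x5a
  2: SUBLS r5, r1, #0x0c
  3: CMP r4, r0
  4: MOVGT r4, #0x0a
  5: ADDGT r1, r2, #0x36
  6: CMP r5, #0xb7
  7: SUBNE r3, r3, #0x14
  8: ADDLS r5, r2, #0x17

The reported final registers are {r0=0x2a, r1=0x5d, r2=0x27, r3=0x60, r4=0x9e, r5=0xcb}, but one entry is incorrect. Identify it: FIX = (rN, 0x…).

[0] flags=1000 → (cmp)
[1] flags=1000 NE?T → r4=0x5a
[2] flags=1000 LS?T → r5=0xcb
[3] flags=0010 → (cmp)
[4] flags=0010 GT?T → r4=0x0a
[5] flags=0010 GT?T → r1=0x5d
[6] flags=0010 → (cmp)
[7] flags=0010 NE?T → r3=0x60
[8] flags=0010 LS?F → skip

FIX = (r4, 0x0a)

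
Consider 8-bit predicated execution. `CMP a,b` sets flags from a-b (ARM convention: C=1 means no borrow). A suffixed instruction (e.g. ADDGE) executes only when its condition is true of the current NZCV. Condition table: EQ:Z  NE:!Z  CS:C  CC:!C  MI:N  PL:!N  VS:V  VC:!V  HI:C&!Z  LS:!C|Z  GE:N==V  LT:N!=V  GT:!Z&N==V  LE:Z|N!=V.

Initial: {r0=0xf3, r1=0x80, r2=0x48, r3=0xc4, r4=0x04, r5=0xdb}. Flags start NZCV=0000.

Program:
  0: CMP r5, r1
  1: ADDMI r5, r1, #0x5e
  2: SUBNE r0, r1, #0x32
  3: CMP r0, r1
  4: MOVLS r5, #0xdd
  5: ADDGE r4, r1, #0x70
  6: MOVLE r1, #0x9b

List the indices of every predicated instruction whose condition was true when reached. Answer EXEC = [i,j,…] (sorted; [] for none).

EXEC = [2,4,5]

0: ✓ CMP  NZCV=0010
1: · ADDMI
2: ✓ SUBNE  r0←0x4e
3: ✓ CMP  NZCV=1001
4: ✓ MOVLS  r5←0xdd
5: ✓ ADDGE  r4←0xf0
6: · MOVLE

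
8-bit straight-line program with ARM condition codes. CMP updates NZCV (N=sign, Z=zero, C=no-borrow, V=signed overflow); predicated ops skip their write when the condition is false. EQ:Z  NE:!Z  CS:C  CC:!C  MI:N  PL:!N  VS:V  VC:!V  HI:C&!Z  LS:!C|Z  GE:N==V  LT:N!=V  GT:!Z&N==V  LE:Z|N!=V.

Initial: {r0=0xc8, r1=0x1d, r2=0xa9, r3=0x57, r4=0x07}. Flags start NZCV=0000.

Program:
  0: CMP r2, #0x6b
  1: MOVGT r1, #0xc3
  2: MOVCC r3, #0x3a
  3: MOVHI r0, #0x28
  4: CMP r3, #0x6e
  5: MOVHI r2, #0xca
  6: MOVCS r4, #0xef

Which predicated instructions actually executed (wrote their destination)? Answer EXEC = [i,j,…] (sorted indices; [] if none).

EXEC = [3]

0: ✓ CMP  NZCV=0011
1: · MOVGT
2: · MOVCC
3: ✓ MOVHI  r0←0x28
4: ✓ CMP  NZCV=1000
5: · MOVHI
6: · MOVCS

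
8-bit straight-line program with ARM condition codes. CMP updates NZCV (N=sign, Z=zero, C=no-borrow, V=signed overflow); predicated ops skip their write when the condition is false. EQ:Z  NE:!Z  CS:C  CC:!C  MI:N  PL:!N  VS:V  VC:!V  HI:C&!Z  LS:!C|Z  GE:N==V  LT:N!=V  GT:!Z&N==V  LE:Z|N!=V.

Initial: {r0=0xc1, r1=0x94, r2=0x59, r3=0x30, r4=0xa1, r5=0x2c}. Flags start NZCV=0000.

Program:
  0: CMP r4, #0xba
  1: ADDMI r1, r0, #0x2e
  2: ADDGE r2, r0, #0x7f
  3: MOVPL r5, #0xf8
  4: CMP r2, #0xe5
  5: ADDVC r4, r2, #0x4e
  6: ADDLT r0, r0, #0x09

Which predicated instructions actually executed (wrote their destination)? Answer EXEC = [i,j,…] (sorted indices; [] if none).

EXEC = [1,5]

0: ✓ CMP  NZCV=1000
1: ✓ ADDMI  r1←0xef
2: · ADDGE
3: · MOVPL
4: ✓ CMP  NZCV=0000
5: ✓ ADDVC  r4←0xa7
6: · ADDLT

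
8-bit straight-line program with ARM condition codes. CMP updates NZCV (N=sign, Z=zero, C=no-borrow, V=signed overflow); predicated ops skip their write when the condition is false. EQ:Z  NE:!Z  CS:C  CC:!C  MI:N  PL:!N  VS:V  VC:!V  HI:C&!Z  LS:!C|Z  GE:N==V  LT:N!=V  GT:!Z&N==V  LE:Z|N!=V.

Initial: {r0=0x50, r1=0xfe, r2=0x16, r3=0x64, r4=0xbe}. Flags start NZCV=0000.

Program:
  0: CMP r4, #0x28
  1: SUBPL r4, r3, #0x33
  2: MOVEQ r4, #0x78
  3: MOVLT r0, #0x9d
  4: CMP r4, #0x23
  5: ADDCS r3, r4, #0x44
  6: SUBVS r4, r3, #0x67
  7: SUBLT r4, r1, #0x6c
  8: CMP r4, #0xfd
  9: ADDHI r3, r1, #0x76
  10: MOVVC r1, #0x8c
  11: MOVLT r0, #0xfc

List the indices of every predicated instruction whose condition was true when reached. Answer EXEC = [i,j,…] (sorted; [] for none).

EXEC = [3,5,7,10,11]

[0] flags=1010 → (cmp)
[1] flags=1010 PL?F → skip
[2] flags=1010 EQ?F → skip
[3] flags=1010 LT?T → r0=0x9d
[4] flags=1010 → (cmp)
[5] flags=1010 CS?T → r3=0x02
[6] flags=1010 VS?F → skip
[7] flags=1010 LT?T → r4=0x92
[8] flags=1000 → (cmp)
[9] flags=1000 HI?F → skip
[10] flags=1000 VC?T → r1=0x8c
[11] flags=1000 LT?T → r0=0xfc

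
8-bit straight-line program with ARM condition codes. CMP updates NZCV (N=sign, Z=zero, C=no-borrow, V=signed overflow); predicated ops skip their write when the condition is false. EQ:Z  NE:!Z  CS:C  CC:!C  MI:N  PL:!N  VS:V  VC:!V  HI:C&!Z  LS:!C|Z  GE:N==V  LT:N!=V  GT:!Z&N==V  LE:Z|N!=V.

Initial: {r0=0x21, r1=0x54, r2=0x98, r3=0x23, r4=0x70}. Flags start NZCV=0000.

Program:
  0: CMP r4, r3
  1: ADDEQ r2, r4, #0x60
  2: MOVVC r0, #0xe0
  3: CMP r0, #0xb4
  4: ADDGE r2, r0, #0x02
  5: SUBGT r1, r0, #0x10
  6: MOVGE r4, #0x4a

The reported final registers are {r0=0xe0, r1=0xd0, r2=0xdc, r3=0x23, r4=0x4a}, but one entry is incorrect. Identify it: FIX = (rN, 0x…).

0: ✓ CMP  NZCV=0010
1: · ADDEQ
2: ✓ MOVVC  r0←0xe0
3: ✓ CMP  NZCV=0010
4: ✓ ADDGE  r2←0xe2
5: ✓ SUBGT  r1←0xd0
6: ✓ MOVGE  r4←0x4a

FIX = (r2, 0xe2)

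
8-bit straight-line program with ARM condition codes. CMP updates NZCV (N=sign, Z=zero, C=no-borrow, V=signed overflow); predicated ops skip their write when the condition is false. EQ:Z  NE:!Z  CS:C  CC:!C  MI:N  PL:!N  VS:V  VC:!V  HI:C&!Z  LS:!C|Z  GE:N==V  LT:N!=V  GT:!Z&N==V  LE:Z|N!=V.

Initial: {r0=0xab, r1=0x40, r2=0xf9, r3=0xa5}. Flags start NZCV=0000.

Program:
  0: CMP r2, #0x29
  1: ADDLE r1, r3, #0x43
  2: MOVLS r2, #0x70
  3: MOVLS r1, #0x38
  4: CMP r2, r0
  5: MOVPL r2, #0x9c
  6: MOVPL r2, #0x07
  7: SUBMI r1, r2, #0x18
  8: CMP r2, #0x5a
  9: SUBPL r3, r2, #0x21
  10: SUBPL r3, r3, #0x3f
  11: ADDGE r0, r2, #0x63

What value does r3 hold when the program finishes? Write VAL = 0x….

VAL = 0xa5

0: ✓ CMP  NZCV=1010
1: ✓ ADDLE  r1←0xe8
2: · MOVLS
3: · MOVLS
4: ✓ CMP  NZCV=0010
5: ✓ MOVPL  r2←0x9c
6: ✓ MOVPL  r2←0x07
7: · SUBMI
8: ✓ CMP  NZCV=1000
9: · SUBPL
10: · SUBPL
11: · ADDGE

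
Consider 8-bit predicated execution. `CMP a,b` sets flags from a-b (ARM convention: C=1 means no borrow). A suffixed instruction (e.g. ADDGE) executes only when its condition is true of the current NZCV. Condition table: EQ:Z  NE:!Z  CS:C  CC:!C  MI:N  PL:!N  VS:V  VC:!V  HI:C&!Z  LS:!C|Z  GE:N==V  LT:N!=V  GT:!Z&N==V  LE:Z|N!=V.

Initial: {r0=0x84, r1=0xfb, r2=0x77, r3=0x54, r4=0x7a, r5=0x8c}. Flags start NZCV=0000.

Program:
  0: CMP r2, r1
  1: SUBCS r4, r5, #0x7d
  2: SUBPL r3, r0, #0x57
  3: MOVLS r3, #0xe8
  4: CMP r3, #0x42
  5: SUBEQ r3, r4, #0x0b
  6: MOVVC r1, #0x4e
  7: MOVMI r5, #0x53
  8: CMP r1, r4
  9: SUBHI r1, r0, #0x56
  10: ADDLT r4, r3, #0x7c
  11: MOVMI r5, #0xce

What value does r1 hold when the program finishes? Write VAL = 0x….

0: ✓ CMP  NZCV=0000
1: · SUBCS
2: ✓ SUBPL  r3←0x2d
3: ✓ MOVLS  r3←0xe8
4: ✓ CMP  NZCV=1010
5: · SUBEQ
6: ✓ MOVVC  r1←0x4e
7: ✓ MOVMI  r5←0x53
8: ✓ CMP  NZCV=1000
9: · SUBHI
10: ✓ ADDLT  r4←0x64
11: ✓ MOVMI  r5←0xce

VAL = 0x4e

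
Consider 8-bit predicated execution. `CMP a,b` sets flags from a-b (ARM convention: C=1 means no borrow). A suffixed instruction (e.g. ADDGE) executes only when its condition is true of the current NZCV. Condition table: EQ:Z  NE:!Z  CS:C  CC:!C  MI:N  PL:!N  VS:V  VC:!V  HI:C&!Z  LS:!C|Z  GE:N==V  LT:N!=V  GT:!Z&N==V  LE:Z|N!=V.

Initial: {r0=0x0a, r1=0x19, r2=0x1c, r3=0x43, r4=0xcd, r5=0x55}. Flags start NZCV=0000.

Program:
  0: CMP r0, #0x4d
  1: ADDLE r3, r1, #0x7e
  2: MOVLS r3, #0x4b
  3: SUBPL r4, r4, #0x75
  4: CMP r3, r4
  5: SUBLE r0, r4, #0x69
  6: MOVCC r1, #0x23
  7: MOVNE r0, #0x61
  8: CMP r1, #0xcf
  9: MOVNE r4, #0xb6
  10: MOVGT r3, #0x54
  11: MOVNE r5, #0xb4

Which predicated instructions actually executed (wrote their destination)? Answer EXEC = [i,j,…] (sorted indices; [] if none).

[0] flags=1000 → (cmp)
[1] flags=1000 LE?T → r3=0x97
[2] flags=1000 LS?T → r3=0x4b
[3] flags=1000 PL?F → skip
[4] flags=0000 → (cmp)
[5] flags=0000 LE?F → skip
[6] flags=0000 CC?T → r1=0x23
[7] flags=0000 NE?T → r0=0x61
[8] flags=0000 → (cmp)
[9] flags=0000 NE?T → r4=0xb6
[10] flags=0000 GT?T → r3=0x54
[11] flags=0000 NE?T → r5=0xb4

EXEC = [1,2,6,7,9,10,11]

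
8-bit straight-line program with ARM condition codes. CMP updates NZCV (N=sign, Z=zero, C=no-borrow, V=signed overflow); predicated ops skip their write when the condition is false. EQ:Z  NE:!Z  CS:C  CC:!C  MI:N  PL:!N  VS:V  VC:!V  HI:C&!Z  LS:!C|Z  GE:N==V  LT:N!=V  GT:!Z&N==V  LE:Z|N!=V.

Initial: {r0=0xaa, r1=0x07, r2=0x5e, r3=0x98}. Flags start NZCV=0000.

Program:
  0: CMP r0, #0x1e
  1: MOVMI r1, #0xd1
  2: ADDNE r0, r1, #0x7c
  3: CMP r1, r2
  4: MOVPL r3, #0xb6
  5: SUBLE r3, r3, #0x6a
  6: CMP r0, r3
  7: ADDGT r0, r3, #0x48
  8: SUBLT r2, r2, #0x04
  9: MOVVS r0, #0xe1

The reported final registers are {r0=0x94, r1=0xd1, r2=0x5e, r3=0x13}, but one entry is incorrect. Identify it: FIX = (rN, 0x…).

0: ✓ CMP  NZCV=1010
1: ✓ MOVMI  r1←0xd1
2: ✓ ADDNE  r0←0x4d
3: ✓ CMP  NZCV=0011
4: ✓ MOVPL  r3←0xb6
5: ✓ SUBLE  r3←0x4c
6: ✓ CMP  NZCV=0010
7: ✓ ADDGT  r0←0x94
8: · SUBLT
9: · MOVVS

FIX = (r3, 0x4c)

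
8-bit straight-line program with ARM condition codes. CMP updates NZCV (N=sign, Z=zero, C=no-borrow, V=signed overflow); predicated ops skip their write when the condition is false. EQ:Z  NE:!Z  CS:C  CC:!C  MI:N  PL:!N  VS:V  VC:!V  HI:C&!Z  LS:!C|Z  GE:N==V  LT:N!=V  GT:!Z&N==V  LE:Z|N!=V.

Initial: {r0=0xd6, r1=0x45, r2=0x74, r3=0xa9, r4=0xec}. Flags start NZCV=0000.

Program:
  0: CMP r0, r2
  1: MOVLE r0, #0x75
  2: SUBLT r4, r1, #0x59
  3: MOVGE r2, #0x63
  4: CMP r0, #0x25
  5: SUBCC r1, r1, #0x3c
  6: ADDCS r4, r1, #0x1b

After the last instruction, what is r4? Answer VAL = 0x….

0: ✓ CMP  NZCV=0011
1: ✓ MOVLE  r0←0x75
2: ✓ SUBLT  r4←0xec
3: · MOVGE
4: ✓ CMP  NZCV=0010
5: · SUBCC
6: ✓ ADDCS  r4←0x60

VAL = 0x60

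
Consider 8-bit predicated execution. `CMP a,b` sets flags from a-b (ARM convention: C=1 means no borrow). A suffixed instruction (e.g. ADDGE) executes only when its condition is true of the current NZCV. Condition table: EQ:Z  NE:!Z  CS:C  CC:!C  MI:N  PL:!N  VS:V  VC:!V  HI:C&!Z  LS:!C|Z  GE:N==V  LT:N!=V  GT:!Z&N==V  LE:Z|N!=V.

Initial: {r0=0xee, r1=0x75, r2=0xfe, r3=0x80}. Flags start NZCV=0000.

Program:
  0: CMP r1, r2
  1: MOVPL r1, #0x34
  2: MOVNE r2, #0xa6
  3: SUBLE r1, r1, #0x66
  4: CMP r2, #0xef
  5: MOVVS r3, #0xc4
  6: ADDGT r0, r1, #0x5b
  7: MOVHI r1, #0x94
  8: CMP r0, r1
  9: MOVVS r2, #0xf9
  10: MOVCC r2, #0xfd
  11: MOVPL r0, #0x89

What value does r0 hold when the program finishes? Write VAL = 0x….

VAL = 0xee

0: ✓ CMP  NZCV=0000
1: ✓ MOVPL  r1←0x34
2: ✓ MOVNE  r2←0xa6
3: · SUBLE
4: ✓ CMP  NZCV=1000
5: · MOVVS
6: · ADDGT
7: · MOVHI
8: ✓ CMP  NZCV=1010
9: · MOVVS
10: · MOVCC
11: · MOVPL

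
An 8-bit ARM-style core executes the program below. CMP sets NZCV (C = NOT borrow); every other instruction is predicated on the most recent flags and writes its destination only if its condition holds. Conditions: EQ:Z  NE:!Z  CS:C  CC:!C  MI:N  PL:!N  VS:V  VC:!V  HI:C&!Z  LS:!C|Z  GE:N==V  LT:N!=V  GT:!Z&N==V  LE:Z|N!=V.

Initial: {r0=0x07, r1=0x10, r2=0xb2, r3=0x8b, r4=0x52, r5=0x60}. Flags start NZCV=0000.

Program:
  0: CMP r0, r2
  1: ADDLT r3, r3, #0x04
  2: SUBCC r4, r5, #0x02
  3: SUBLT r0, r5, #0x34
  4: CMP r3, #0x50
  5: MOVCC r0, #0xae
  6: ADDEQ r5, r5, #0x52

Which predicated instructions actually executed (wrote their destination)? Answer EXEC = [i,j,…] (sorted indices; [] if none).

[0] flags=0000 → (cmp)
[1] flags=0000 LT?F → skip
[2] flags=0000 CC?T → r4=0x5e
[3] flags=0000 LT?F → skip
[4] flags=0011 → (cmp)
[5] flags=0011 CC?F → skip
[6] flags=0011 EQ?F → skip

EXEC = [2]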